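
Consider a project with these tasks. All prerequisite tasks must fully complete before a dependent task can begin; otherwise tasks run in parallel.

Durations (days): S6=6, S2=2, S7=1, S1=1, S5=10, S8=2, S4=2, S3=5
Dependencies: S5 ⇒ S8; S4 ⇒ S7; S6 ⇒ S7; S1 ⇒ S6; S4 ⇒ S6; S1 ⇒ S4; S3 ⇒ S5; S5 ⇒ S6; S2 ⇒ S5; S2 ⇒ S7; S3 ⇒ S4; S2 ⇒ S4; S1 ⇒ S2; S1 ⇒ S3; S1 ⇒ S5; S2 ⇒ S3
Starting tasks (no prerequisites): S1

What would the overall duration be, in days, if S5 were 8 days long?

23

Baseline: S1→S2→S3→S5→S6→S7 = 1+2+5+10+6+1 = 25 → 25 days.
S5 is on the critical path; changing it to 8 makes that path 23 days.
The critical path is still S1→S2→S3→S5→S6→S7; finish is now 23 days.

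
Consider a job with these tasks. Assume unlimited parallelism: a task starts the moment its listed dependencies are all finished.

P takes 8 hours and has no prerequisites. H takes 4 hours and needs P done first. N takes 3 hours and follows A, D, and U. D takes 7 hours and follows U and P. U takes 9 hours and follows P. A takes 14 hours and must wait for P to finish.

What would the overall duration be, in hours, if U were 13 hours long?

Baseline: P→U→D→N = 8+9+7+3 = 27 → 27 hours.
U is on the critical path; changing it to 13 makes that path 31 hours.
No other chain overtakes it, so the finish is 31 hours.

31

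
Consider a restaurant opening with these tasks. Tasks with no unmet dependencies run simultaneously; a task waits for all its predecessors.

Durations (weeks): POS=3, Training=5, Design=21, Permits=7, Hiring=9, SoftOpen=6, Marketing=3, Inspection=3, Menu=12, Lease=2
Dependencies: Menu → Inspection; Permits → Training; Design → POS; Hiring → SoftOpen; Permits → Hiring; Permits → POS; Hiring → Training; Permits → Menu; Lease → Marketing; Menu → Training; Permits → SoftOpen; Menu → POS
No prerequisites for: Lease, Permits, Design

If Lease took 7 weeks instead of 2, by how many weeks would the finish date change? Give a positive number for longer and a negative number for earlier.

As given, the longest chain is Permits→Menu→Training = 7+12+5 = 24, so the finish is 24 weeks.
Lease has 19 weeks of float (longest path through it is 5).
That remains the longest chain; total 24 weeks.
Change in finish: 24 − 24 = +0 weeks.

0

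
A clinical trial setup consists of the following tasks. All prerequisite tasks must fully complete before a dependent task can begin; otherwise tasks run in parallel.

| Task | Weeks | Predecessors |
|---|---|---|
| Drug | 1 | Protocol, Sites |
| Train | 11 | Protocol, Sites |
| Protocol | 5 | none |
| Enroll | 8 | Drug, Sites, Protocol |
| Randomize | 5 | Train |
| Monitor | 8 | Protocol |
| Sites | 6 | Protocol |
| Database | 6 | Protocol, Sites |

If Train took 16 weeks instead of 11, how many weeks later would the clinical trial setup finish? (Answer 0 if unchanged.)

5

The binding path is Protocol→Sites→Train→Randomize = 5+6+11+5 = 27; finish at 27 weeks.
Train lies on that path, so at 16 weeks the path becomes 32 weeks.
The critical path is still Protocol→Sites→Train→Randomize; finish is now 32 weeks.
Change in finish: 32 − 27 = +5 weeks.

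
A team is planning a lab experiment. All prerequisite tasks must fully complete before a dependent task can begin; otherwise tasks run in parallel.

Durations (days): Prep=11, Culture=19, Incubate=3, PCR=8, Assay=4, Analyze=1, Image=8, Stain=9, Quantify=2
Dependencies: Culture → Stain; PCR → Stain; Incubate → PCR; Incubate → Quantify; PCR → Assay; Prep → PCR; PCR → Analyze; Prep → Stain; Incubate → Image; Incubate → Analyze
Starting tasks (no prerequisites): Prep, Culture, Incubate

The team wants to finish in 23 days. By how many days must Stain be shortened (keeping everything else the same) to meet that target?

Current finish: 28 days; target: 23.
Stain is on every critical path, so each day cut from Stain cuts the finish by one (this holds down to a finish of 23).
Need 28 − 23 = 5 days off Stain → Stain becomes 4 days, finish becomes 23.

5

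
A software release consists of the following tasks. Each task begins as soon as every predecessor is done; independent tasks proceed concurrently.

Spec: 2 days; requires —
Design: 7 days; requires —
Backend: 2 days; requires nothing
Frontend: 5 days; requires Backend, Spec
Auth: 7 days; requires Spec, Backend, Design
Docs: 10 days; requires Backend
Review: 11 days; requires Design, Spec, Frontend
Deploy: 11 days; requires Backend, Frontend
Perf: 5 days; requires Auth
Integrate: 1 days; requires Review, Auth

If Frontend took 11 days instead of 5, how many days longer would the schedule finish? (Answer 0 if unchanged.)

6

Critical path before the change: Spec→Frontend→Review→Integrate = 2+5+11+1 = 19 giving 19 days.
Since Frontend is critical, the +6 change carries straight to that chain (now 25 days).
The critical path is still Spec→Frontend→Review→Integrate; finish is now 25 days.
Change in finish: 25 − 19 = +6 days.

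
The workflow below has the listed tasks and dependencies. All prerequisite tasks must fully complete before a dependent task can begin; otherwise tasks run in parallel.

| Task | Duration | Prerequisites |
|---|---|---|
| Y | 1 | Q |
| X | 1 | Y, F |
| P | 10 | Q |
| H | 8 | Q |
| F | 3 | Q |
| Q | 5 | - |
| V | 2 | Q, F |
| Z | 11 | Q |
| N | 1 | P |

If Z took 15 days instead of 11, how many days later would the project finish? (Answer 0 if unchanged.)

The binding path is Q→Z = 5+11 = 16; finish at 16 days.
Z is on the critical path; changing it to 15 makes that path 20 days.
That remains the longest chain; total 20 days.
Change in finish: 20 − 16 = +4 days.

4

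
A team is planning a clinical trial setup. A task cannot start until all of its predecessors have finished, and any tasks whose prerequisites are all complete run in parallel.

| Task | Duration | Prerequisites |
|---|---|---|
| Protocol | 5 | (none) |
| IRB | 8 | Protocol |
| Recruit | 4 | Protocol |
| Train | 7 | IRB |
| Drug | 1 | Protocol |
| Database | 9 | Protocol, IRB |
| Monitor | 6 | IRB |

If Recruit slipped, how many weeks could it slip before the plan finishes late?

Protocol→IRB→Database = 5+8+9 = 22 sets the makespan at 22 weeks.
The longest chain containing Recruit totals 9 weeks.
Float = 22 − 9 = 13.

13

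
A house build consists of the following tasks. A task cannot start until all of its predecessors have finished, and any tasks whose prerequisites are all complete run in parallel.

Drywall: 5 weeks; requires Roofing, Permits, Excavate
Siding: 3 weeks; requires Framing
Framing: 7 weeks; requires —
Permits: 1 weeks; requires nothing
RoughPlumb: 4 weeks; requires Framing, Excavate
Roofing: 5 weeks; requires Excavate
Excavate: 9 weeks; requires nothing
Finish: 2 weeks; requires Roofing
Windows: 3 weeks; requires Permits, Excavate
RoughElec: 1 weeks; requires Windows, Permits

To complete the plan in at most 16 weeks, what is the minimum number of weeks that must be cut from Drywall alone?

Current finish: 19 weeks; target: 16.
Drywall is on every critical path, so each week cut from Drywall cuts the finish by one (this holds down to a finish of 16).
Need 19 − 16 = 3 weeks off Drywall → Drywall becomes 2 weeks, finish becomes 16.

3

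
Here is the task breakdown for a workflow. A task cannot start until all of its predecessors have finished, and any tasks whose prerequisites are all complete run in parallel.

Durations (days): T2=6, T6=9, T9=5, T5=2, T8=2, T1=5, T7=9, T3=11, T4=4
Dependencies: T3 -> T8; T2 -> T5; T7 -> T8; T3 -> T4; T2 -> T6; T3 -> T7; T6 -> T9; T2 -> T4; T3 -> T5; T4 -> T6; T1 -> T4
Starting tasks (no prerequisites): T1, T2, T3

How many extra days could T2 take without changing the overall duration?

5

T3→T4→T6→T9 = 11+4+9+5 = 29 sets the makespan at 29 days.
Longest path through T2: 24 days (earliest finish 6, latest finish 11).
So T2 can slip 11 − 6 = 5 days.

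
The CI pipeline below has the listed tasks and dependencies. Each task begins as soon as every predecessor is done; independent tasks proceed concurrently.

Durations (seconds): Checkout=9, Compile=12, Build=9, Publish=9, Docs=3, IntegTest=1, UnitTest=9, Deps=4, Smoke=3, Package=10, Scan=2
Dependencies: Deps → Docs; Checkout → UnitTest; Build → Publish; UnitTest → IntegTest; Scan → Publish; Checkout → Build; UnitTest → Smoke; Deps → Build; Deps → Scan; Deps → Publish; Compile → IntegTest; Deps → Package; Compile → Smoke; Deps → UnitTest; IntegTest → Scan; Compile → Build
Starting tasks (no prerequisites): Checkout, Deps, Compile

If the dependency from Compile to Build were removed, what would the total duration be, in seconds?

30

With the dependency in place, Checkout→UnitTest→IntegTest→Scan→Publish = 9+9+1+2+9 = 30 sets the finish at 30 seconds.
Without Compile→Build, Build's earliest start moves from 12 to 9.
The longest chain is now Checkout→UnitTest→IntegTest→Scan→Publish = 9+9+1+2+9 = 30, so the schedule takes 30 seconds.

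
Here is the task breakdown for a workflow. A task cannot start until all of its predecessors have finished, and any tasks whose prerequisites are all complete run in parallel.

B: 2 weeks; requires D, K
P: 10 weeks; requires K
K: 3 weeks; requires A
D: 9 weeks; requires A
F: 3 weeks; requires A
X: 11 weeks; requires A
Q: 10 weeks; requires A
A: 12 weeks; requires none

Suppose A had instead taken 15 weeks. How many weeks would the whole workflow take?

28

Actual critical path: A→K→P = 12+3+10 = 25 ⇒ 25 weeks.
Since A is critical, the +3 change carries straight to that chain (now 28 weeks).
That remains the longest chain; total 28 weeks.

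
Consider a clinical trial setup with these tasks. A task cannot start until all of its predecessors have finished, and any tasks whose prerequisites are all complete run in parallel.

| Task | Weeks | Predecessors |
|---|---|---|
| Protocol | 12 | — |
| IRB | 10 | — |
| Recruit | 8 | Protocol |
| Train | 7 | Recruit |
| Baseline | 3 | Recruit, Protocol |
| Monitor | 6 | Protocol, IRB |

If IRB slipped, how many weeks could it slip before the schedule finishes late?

11

Protocol→Recruit→Train = 12+8+7 = 27 sets the makespan at 27 weeks.
The longest chain containing IRB totals 16 weeks.
So IRB can slip 21 − 10 = 11 weeks.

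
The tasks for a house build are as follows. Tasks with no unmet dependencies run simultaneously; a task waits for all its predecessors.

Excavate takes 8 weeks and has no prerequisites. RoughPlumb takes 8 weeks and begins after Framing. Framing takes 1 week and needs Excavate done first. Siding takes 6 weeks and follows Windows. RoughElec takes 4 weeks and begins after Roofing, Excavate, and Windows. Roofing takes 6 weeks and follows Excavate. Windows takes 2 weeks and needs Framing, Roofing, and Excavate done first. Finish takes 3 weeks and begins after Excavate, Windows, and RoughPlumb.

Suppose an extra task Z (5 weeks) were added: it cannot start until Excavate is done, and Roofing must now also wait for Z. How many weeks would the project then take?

Originally the project takes 22 weeks.
With Z inserted, Roofing now waits for max(Excavate, Z).
New critical path: Excavate→Z→Roofing→Windows→Siding = 8+5+6+2+6 = 27 ⇒ 27 weeks.

27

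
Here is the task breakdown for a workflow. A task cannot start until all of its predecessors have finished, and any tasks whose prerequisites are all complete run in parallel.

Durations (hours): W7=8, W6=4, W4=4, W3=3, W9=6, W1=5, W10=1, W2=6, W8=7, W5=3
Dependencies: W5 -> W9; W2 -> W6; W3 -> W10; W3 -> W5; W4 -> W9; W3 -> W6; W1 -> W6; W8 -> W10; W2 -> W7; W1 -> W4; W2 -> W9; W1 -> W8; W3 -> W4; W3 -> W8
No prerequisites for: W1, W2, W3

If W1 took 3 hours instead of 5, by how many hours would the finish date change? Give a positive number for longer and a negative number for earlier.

-1

Actual critical path: W1→W4→W9 = 5+4+6 = 15 ⇒ 15 hours.
W1 lies on that path, so at 3 hours the path becomes 13 hours.
New critical path: W2→W7 = 6+8 = 14 ⇒ 14 hours.
Change in finish: 14 − 15 = -1 hours.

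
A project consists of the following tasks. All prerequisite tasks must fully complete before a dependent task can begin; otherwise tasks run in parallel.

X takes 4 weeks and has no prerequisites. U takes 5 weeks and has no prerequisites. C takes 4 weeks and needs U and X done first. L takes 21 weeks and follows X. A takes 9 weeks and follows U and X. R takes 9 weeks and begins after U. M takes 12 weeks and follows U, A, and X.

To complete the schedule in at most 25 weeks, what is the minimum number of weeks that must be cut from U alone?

1

Current finish: 26 weeks; target: 25.
U is on every critical path, so each week cut from U cuts the finish by one (this holds down to a finish of 25).
Need 26 − 25 = 1 week off U → U becomes 4 weeks, finish becomes 25.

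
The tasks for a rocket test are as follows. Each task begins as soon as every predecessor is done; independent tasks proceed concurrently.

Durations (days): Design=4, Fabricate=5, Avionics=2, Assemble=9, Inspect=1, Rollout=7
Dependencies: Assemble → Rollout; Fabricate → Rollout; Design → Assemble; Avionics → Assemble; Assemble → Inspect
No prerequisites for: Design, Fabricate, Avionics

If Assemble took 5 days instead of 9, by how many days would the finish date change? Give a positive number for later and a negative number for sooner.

-4

Critical path before the change: Design→Assemble→Rollout = 4+9+7 = 20 giving 20 days.
Assemble is on the critical path; changing it to 5 makes that path 16 days.
That remains the longest chain; total 16 days.
Change in finish: 16 − 20 = -4 days.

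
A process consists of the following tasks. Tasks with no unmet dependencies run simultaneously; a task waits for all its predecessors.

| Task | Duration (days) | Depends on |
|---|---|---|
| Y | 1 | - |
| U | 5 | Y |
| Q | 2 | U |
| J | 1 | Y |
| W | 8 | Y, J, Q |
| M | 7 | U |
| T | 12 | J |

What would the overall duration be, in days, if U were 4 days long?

Actual critical path: Y→U→Q→W = 1+5+2+8 = 16 ⇒ 16 days.
U is on the critical path; changing it to 4 makes that path 15 days.
The critical path is still Y→U→Q→W; finish is now 15 days.

15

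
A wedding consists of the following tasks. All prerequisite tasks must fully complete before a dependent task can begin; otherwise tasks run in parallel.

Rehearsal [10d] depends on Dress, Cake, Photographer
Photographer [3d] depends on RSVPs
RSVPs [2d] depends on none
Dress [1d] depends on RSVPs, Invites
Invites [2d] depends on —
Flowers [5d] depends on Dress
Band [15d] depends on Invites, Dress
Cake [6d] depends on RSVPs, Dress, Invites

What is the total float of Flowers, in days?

11

Invites→Dress→Cake→Rehearsal = 2+1+6+10 = 19 sets the makespan at 19 days.
Flowers finishes as early as 8 and must finish by 19.
Slack of Flowers = 14 − 3 = 11 days.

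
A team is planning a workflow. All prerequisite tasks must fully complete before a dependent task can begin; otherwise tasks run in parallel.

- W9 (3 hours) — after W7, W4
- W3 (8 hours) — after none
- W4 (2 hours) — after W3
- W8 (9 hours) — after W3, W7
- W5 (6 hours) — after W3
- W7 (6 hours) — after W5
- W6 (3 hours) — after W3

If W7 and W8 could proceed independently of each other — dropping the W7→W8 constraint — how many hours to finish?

23

Before: longest chain W3→W5→W7→W8 = 8+6+6+9 = 29, finish 29.
Without W7→W8, W8's earliest start moves from 20 to 8.
After: W3→W5→W7→W9 = 8+6+6+3 = 23 → 23 hours.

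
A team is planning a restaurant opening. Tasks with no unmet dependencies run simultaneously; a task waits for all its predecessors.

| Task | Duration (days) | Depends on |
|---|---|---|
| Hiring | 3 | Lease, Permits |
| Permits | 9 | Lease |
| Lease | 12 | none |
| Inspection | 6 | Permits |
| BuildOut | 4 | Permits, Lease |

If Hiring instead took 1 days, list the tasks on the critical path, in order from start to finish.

Critical path before the change: Lease→Permits→Inspection = 12+9+6 = 27 giving 27 days.
The longest path through Hiring is only 24 days, so Hiring has float 3.
That remains the longest chain; total 27 days.

Lease, Permits, Inspection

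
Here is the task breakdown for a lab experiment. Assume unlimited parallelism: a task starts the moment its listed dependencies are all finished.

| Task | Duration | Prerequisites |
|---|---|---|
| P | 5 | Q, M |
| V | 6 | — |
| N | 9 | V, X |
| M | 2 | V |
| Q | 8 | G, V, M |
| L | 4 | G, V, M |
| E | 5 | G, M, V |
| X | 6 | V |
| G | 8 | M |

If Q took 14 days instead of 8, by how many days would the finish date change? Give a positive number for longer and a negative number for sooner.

6

The binding path is V→M→G→Q→P = 6+2+8+8+5 = 29; finish at 29 days.
Since Q is critical, the +6 change carries straight to that chain (now 35 days).
That remains the longest chain; total 35 days.
Change in finish: 35 − 29 = +6 days.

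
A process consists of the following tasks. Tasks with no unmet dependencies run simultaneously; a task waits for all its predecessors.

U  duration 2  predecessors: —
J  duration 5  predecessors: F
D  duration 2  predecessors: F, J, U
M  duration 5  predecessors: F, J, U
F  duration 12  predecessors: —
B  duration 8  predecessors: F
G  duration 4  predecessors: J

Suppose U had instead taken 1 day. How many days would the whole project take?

22

Critical path before the change: F→J→M = 12+5+5 = 22 giving 22 days.
U has 15 days of float (longest path through it is 7).
The critical path is still F→J→M; finish is now 22 days.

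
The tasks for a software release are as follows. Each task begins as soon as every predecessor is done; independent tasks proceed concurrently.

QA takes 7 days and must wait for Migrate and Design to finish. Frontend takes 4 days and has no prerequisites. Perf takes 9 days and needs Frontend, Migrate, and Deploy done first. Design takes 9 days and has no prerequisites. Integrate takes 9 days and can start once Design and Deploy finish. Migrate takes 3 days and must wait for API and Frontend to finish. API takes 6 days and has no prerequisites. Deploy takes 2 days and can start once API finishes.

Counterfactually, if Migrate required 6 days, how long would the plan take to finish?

Actual critical path: API→Migrate→Perf = 6+3+9 = 18 ⇒ 18 days.
Migrate is on the critical path; changing it to 6 makes that path 21 days.
No other chain overtakes it, so the finish is 21 days.

21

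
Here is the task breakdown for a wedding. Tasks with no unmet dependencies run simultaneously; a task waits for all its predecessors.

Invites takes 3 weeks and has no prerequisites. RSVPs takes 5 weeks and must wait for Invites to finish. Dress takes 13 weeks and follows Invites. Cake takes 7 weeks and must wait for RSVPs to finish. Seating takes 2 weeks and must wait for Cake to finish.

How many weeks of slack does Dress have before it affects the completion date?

1

Invites→RSVPs→Cake→Seating = 3+5+7+2 = 17 sets the makespan at 17 weeks.
The longest chain containing Dress totals 16 weeks.
Slack of Dress = 4 − 3 = 1 week.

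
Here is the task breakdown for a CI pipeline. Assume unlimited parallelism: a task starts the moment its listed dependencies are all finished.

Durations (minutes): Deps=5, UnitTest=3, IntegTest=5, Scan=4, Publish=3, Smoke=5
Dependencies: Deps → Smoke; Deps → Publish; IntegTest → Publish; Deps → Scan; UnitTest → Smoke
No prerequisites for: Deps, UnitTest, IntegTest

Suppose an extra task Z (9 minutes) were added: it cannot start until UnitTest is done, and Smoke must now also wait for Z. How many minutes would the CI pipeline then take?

Originally the CI pipeline takes 10 minutes.
With Z inserted, Smoke now waits for max(Deps, UnitTest, Z).
New critical path: UnitTest→Z→Smoke = 3+9+5 = 17 ⇒ 17 minutes.

17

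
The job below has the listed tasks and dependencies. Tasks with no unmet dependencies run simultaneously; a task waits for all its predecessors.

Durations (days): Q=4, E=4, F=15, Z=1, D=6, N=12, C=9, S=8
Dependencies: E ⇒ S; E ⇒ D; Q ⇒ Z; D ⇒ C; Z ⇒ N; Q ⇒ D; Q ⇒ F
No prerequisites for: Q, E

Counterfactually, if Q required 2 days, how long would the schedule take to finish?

Actual critical path: Q→F = 4+15 = 19 ⇒ 19 days.
Q is on the critical path; changing it to 2 makes that path 17 days.
The binding chain switches to E→D→C = 4+6+9 = 19; finish 19 days.

19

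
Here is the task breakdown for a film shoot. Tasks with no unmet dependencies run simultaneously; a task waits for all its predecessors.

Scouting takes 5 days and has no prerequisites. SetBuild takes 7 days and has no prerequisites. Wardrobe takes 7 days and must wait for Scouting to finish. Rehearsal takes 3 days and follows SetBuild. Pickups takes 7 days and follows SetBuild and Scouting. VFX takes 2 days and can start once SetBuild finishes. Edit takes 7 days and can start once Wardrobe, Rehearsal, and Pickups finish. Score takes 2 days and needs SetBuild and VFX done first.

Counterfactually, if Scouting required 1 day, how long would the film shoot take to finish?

Actual critical path: SetBuild→Pickups→Edit = 7+7+7 = 21 ⇒ 21 days.
The longest path through Scouting is only 19 days, so Scouting has float 2.
No other chain overtakes it, so the finish is 21 days.

21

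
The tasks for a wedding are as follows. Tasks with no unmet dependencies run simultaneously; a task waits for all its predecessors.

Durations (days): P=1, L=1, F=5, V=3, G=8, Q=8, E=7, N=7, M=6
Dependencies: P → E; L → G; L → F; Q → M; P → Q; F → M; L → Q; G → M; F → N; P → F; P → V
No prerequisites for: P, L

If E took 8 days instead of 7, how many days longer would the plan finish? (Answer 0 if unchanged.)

0

Baseline: P→Q→M = 1+8+6 = 15 → 15 days.
E is off the critical path — its longest chain is 8 days, giving 7 of slack.
The critical path is still P→Q→M; finish is now 15 days.
Change in finish: 15 − 15 = +0 days.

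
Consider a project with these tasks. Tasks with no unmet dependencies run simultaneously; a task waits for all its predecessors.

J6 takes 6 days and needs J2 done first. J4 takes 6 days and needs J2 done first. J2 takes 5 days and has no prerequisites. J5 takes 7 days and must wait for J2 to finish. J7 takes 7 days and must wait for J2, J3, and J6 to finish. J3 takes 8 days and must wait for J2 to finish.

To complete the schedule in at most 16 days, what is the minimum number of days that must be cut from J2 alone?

Current finish: 20 days; target: 16.
J2 is on every critical path, so each day cut from J2 cuts the finish by one (this holds down to a finish of 16).
Need 20 − 16 = 4 days off J2 → J2 becomes 1 day, finish becomes 16.

4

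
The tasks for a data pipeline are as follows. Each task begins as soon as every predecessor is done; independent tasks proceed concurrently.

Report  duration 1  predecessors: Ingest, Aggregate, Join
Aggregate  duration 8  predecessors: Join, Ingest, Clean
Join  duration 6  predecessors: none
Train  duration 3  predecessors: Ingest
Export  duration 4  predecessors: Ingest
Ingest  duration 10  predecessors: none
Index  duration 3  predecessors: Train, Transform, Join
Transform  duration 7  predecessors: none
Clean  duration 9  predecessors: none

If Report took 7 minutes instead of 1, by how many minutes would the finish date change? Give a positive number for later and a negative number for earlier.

6

Actual critical path: Ingest→Aggregate→Report = 10+8+1 = 19 ⇒ 19 minutes.
Since Report is critical, the +6 change carries straight to that chain (now 25 minutes).
The critical path is still Ingest→Aggregate→Report; finish is now 25 minutes.
Change in finish: 25 − 19 = +6 minutes.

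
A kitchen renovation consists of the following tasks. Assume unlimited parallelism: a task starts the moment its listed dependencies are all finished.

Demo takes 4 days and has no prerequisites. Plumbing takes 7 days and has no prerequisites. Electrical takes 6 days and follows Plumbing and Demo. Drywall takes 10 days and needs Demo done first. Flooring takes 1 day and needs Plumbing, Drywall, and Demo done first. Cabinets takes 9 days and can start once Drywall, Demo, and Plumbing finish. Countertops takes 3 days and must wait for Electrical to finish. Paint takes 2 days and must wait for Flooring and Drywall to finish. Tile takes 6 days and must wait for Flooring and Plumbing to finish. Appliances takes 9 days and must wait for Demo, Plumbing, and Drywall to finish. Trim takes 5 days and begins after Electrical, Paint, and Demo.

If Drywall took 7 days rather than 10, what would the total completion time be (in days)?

20

The binding path is Demo→Drywall→Cabinets = 4+10+9 = 23; finish at 23 days.
Drywall lies on that path, so at 7 days the path becomes 20 days.
No other chain overtakes it, so the finish is 20 days.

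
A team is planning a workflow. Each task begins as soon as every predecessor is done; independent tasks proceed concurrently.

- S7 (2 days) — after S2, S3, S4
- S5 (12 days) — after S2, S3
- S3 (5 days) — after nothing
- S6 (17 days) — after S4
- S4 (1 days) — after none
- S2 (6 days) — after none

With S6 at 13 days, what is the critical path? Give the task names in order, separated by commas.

S2, S5

As given, the longest chain is S4→S6 = 1+17 = 18, so the finish is 18 days.
Since S6 is critical, the -4 change carries straight to that chain (now 14 days).
Now S2→S5 = 6+12 = 18 is longest, so the finish becomes 18 days.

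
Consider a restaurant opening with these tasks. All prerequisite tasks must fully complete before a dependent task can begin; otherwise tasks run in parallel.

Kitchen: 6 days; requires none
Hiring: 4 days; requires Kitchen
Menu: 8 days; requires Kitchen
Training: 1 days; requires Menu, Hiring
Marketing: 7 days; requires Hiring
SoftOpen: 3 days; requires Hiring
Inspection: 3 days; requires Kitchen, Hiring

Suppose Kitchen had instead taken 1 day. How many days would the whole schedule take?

As given, the longest chain is Kitchen→Hiring→Marketing = 6+4+7 = 17, so the finish is 17 days.
Kitchen is on the critical path; changing it to 1 makes that path 12 days.
No other chain overtakes it, so the finish is 12 days.

12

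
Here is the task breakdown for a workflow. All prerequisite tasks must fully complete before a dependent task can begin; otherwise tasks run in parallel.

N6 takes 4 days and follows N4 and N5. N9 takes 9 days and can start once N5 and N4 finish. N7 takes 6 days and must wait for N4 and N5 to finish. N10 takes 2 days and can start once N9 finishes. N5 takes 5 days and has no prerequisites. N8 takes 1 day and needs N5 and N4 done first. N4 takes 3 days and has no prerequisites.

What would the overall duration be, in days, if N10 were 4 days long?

Actual critical path: N5→N9→N10 = 5+9+2 = 16 ⇒ 16 days.
N10 is on the critical path; changing it to 4 makes that path 18 days.
The critical path is still N5→N9→N10; finish is now 18 days.

18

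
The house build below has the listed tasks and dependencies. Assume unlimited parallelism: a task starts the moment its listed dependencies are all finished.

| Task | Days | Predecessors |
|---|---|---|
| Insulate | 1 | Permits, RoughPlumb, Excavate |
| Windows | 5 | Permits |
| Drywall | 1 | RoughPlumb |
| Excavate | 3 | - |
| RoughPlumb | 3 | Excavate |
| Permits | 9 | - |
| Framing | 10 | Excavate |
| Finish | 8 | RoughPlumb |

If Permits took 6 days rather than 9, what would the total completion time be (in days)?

Critical path before the change: Permits→Windows = 9+5 = 14 giving 14 days.
Permits is on the critical path; changing it to 6 makes that path 11 days.
New critical path: Excavate→RoughPlumb→Finish = 3+3+8 = 14 ⇒ 14 days.

14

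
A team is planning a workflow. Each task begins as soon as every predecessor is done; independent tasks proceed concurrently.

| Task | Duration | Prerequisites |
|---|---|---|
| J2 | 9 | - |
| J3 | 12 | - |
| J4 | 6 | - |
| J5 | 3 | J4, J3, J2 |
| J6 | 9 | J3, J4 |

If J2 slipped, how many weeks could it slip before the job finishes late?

Critical path: J3→J6 = 12+9 = 21, so the finish is 21 weeks.
J2 finishes as early as 9 and must finish by 18.
So J2 can slip 18 − 9 = 9 weeks.

9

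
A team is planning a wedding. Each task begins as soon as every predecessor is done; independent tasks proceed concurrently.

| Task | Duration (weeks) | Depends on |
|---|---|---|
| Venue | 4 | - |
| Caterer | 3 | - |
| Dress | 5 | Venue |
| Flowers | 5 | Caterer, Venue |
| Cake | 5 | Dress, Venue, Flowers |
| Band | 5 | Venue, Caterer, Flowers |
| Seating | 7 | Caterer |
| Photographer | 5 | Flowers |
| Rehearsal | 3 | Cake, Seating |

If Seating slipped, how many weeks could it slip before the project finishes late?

4

Venue→Dress→Cake→Rehearsal = 4+5+5+3 = 17 sets the makespan at 17 weeks.
Seating finishes as early as 10 and must finish by 14.
So Seating can slip 14 − 10 = 4 weeks.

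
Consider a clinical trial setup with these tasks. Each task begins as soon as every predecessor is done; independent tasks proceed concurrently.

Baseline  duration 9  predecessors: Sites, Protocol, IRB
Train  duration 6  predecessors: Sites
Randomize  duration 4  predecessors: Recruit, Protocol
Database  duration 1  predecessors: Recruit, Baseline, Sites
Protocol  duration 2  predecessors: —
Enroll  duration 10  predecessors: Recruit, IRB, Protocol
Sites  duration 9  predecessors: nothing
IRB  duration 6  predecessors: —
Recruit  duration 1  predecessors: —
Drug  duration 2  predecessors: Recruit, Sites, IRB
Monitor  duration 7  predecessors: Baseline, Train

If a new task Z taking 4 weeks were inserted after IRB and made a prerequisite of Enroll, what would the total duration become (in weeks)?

Originally the project takes 25 weeks.
With Z inserted, Enroll now waits for max(Recruit, IRB, Protocol, Z).
New critical path: Sites→Baseline→Monitor = 9+9+7 = 25 ⇒ 25 weeks.

25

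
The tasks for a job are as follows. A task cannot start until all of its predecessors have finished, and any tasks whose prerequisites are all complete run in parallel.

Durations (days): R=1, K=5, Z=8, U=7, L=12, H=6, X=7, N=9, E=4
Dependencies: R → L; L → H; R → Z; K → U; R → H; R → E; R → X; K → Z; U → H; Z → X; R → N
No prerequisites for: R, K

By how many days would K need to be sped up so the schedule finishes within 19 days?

1

Current finish: 20 days; target: 19.
K is on every critical path, so each day cut from K cuts the finish by one (this holds down to a finish of 19).
Need 20 − 19 = 1 day off K → K becomes 4 days, finish becomes 19.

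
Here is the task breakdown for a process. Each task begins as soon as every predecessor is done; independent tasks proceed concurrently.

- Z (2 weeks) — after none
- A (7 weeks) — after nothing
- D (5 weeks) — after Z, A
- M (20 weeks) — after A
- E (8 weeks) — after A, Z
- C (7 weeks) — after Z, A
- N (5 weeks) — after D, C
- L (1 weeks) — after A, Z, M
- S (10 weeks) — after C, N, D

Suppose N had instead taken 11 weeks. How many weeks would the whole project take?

35

As given, the longest chain is A→C→N→S = 7+7+5+10 = 29, so the finish is 29 weeks.
Since N is critical, the +6 change carries straight to that chain (now 35 weeks).
That remains the longest chain; total 35 weeks.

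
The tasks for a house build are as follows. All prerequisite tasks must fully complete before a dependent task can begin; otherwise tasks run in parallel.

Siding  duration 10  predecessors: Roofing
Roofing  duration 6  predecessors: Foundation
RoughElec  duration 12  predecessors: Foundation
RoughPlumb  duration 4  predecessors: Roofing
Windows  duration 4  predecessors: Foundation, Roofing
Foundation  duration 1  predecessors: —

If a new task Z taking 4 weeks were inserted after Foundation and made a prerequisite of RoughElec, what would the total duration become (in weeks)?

17

Originally the project takes 17 weeks.
With Z inserted, RoughElec now waits for max(Foundation, Z).
New critical path: Foundation→Z→RoughElec = 1+4+12 = 17 ⇒ 17 weeks.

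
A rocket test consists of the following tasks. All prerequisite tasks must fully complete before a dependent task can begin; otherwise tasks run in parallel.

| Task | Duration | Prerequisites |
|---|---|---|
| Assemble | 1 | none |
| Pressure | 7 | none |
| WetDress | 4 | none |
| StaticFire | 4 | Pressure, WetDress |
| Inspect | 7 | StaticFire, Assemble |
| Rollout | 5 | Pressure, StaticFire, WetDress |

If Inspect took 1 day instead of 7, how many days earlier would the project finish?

Actual critical path: Pressure→StaticFire→Inspect = 7+4+7 = 18 ⇒ 18 days.
Since Inspect is critical, the -6 change carries straight to that chain (now 12 days).
Now Pressure→StaticFire→Rollout = 7+4+5 = 16 is longest, so the finish becomes 16 days.
Change in finish: 16 − 18 = -2 days.

2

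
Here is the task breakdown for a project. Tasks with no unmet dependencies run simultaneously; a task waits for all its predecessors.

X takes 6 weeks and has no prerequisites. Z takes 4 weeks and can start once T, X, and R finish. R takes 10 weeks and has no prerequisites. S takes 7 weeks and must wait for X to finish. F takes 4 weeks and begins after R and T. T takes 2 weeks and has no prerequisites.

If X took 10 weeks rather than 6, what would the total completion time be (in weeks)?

17

As given, the longest chain is R→F = 10+4 = 14, so the finish is 14 weeks.
X has 1 week of float (longest path through it is 13).
Now X→S = 10+7 = 17 is longest, so the finish becomes 17 weeks.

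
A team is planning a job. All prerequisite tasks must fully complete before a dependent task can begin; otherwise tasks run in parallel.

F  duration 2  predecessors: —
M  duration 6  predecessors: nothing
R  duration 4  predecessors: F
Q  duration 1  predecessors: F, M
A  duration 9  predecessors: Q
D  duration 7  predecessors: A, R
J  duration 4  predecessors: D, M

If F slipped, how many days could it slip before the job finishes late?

4

Critical path: M→Q→A→D→J = 6+1+9+7+4 = 27, so the finish is 27 days.
Longest path through F: 23 days (earliest finish 2, latest finish 6).
So F can slip 6 − 2 = 4 days.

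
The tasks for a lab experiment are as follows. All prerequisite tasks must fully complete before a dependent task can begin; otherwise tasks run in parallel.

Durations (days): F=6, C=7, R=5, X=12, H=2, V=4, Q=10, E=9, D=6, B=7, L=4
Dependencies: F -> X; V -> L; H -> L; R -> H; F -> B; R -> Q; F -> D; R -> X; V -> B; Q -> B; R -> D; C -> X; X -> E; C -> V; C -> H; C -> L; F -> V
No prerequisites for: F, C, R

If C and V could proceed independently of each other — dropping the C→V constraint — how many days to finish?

Original critical path: C→X→E = 7+12+9 = 28 ⇒ 28 days.
Without C→V, V's earliest start moves from 7 to 6.
The longest chain is now C→X→E = 7+12+9 = 28, so the schedule takes 28 days.

28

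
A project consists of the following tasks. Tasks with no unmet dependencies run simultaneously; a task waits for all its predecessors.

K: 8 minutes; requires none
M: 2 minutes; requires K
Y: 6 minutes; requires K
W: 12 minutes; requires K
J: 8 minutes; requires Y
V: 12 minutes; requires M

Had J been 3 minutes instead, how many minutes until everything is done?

Baseline: K→Y→J = 8+6+8 = 22 → 22 minutes.
J lies on that path, so at 3 minutes the path becomes 17 minutes.
New critical path: K→M→V = 8+2+12 = 22 ⇒ 22 minutes.

22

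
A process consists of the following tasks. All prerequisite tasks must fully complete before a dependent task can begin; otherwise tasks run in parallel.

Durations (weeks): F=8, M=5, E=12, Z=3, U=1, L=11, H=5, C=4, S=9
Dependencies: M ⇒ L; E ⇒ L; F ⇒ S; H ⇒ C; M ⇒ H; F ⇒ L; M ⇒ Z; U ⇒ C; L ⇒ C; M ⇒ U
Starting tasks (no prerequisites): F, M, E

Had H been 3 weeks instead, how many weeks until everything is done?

27

As given, the longest chain is E→L→C = 12+11+4 = 27, so the finish is 27 weeks.
The longest path through H is only 14 weeks, so H has float 13.
No other chain overtakes it, so the finish is 27 weeks.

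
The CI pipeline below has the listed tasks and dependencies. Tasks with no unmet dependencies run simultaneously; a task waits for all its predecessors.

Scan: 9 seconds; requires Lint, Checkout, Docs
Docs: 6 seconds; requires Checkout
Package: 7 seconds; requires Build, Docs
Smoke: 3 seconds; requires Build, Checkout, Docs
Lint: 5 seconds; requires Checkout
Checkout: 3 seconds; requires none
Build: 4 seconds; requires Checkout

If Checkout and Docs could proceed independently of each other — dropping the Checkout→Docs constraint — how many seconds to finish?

With the dependency in place, Checkout→Docs→Scan = 3+6+9 = 18 sets the finish at 18 seconds.
Without Checkout→Docs, Docs's earliest start moves from 3 to 0.
The longest chain is now Checkout→Lint→Scan = 3+5+9 = 17, so the CI pipeline takes 17 seconds.

17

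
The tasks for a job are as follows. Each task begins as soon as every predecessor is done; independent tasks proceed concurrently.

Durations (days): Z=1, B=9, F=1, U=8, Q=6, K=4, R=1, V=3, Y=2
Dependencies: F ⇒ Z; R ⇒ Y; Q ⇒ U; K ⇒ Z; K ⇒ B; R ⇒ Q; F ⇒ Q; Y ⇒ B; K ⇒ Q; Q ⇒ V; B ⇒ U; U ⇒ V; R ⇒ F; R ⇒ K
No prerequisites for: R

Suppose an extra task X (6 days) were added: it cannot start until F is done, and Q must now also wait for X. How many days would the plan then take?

Originally the plan takes 25 days.
With X inserted, Q now waits for max(R, K, F, X).
New critical path: R→K→B→U→V = 1+4+9+8+3 = 25 ⇒ 25 days.

25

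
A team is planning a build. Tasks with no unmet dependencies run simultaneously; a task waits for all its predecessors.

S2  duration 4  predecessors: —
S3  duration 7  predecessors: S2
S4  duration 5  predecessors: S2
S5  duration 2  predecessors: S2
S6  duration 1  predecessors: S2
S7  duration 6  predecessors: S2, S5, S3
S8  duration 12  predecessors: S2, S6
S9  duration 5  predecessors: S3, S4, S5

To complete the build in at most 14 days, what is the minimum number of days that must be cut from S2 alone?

Current finish: 17 days; target: 14.
S2 is on every critical path, so each day cut from S2 cuts the finish by one (this holds down to a finish of 14).
Need 17 − 14 = 3 days off S2 → S2 becomes 1 day, finish becomes 14.

3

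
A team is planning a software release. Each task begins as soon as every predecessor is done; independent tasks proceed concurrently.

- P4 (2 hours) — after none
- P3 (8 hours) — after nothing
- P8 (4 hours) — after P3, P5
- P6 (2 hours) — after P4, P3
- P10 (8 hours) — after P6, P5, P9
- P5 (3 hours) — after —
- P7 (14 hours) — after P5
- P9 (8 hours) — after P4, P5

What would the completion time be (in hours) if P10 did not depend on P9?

Before: longest chain P5→P9→P10 = 3+8+8 = 19, finish 19.
Without P9→P10, P10's earliest start moves from 11 to 10.
The longest chain is now P3→P6→P10 = 8+2+8 = 18, so the project takes 18 hours.

18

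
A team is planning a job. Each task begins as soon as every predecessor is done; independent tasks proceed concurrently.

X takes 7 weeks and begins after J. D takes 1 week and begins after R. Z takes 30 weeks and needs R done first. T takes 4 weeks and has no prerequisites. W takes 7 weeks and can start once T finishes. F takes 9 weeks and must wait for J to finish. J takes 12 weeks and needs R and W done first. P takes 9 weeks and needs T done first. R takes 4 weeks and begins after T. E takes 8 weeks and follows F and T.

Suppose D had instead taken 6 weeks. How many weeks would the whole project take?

Critical path before the change: T→W→J→F→E = 4+7+12+9+8 = 40 giving 40 weeks.
D is off the critical path — its longest chain is 9 weeks, giving 31 of slack.
That remains the longest chain; total 40 weeks.

40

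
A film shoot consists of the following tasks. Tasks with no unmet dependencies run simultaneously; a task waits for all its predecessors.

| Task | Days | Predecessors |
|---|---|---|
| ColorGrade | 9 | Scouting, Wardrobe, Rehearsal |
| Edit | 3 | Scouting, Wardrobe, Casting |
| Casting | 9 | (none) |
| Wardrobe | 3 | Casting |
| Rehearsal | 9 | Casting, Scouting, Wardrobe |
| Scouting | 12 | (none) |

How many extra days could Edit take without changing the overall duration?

Casting→Wardrobe→Rehearsal→ColorGrade = 9+3+9+9 = 30 sets the makespan at 30 days.
Edit finishes as early as 15 and must finish by 30.
Float = 30 − 15 = 15.

15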